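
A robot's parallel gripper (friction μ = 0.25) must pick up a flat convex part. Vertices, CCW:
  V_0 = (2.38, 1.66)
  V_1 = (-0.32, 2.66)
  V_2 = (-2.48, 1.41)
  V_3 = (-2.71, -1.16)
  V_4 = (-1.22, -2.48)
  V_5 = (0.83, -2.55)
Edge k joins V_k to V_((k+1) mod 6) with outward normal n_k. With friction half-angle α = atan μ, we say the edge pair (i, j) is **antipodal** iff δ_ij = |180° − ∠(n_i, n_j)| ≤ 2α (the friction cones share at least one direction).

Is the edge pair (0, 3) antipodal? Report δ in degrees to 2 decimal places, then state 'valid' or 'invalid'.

α = atan 0.25 = 14.04°;  2α = 28.07°
edge 0: e_0 = (-2.70, +1.00);  n_0 = (+0.3473, +0.9377)
edge 3: e_3 = (+1.49, -1.32);  n_3 = (-0.6631, -0.7485)
∠(n_0, n_3) = 158.79°
δ = |180° − 158.79°| = 21.21°
21.21° ≤ 2α = 28.07°  →  valid

δ = 21.21°, valid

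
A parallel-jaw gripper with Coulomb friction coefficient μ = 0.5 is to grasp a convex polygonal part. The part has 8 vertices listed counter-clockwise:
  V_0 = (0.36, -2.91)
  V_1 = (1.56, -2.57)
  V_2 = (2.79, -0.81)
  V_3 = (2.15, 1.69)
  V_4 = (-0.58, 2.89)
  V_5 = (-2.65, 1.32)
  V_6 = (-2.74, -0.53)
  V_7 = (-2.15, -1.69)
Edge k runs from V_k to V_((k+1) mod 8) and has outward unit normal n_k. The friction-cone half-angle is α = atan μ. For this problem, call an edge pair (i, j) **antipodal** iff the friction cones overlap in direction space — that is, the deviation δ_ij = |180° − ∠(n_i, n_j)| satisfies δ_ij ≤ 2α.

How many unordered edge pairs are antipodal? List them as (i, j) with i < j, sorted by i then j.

count = 9; pairs: (0,3), (0,4), (1,4), (1,5), (2,5), (2,6), (2,7), (3,6), (3,7)

α = atan 0.5 = 26.57°;  2α = 53.13°
n_0 = (+0.2726, -0.9621)
n_1 = (+0.8197, -0.5728)
n_2 = (+0.9688, +0.2480)
n_3 = (+0.4024, +0.9155)
n_4 = (-0.6043, +0.7968)
n_5 = (-0.9988, +0.0486)
n_6 = (-0.8913, -0.4534)
n_7 = (-0.4372, -0.8994)
  (0,1): δ = 140.77°  ·
  (0,2): δ = 91.46°  ·
  (0,3): δ = 39.55°  ✓
  (0,4): δ = 21.36°  ✓
  (0,5): δ = 71.40°  ·
  (0,6): δ = 101.14°  ·
  (0,7): δ = 138.26°  ·
  (1,2): δ = 130.69°  ·
  (1,3): δ = 78.78°  ·
  (1,4): δ = 17.87°  ✓
  (1,5): δ = 32.16°  ✓
  (1,6): δ = 61.91°  ·
  (1,7): δ = 99.03°  ·
  (2,3): δ = 128.09°  ·
  (2,4): δ = 67.18°  ·
  (2,5): δ = 17.14°  ✓
  (2,6): δ = 12.60°  ✓
  (2,7): δ = 49.72°  ✓
  (3,4): δ = 119.09°  ·
  (3,5): δ = 69.06°  ·
  (3,6): δ = 39.31°  ✓
  (3,7): δ = 2.19°  ✓
  (4,5): δ = 129.96°  ·
  (4,6): δ = 100.22°  ·
  (4,7): δ = 63.10°  ·
  (5,6): δ = 150.26°  ·
  (5,7): δ = 113.14°  ·
  (6,7): δ = 142.88°  ·
antipodal pairs: 9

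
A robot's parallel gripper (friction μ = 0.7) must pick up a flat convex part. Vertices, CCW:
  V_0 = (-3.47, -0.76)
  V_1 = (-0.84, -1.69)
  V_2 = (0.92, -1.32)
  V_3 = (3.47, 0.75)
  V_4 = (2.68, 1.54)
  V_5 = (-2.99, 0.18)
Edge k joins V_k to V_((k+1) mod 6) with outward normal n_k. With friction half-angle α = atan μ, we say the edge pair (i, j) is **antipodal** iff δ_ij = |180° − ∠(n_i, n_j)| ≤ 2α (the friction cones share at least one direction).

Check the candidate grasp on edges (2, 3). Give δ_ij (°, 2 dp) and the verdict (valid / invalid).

α = atan 0.7 = 34.99°;  2α = 69.98°
edge 2: e_2 = (+2.55, +2.07);  n_2 = (+0.6302, -0.7764)
edge 3: e_3 = (-0.79, +0.79);  n_3 = (+0.7071, +0.7071)
∠(n_2, n_3) = 95.93°
δ = |180° − 95.93°| = 84.07°
84.07° > 2α = 69.98°  →  invalid

δ = 84.07°, invalid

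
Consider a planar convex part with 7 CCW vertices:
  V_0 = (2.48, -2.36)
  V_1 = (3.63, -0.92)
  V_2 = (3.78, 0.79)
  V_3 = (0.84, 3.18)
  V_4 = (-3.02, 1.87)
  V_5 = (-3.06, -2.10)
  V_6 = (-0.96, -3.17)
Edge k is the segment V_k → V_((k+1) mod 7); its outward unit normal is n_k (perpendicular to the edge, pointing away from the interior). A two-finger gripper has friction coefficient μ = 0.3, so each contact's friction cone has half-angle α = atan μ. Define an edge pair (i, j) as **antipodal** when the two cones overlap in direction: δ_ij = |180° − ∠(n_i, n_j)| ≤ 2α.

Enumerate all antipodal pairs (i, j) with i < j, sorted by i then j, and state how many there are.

count = 4; pairs: (0,3), (1,4), (2,5), (3,6)

α = atan 0.3 = 16.70°;  2α = 33.40°
n_0 = (+0.7814, -0.6240)
n_1 = (+0.9962, -0.0874)
n_2 = (+0.6308, +0.7760)
n_3 = (-0.3214, +0.9470)
n_4 = (-0.9999, +0.0101)
n_5 = (-0.4540, -0.8910)
n_6 = (+0.2292, -0.9734)
  (0,1): δ = 146.40°  ·
  (0,2): δ = 90.50°  ·
  (0,3): δ = 32.64°  ✓
  (0,4): δ = 38.03°  ·
  (0,5): δ = 101.61°  ·
  (0,6): δ = 141.86°  ·
  (1,2): δ = 124.10°  ·
  (1,3): δ = 66.24°  ·
  (1,4): δ = 4.44°  ✓
  (1,5): δ = 68.01°  ·
  (1,6): δ = 108.26°  ·
  (2,3): δ = 122.15°  ·
  (2,4): δ = 51.47°  ·
  (2,5): δ = 12.11°  ✓
  (2,6): δ = 52.36°  ·
  (3,4): δ = 109.32°  ·
  (3,5): δ = 45.75°  ·
  (3,6): δ = 5.50°  ✓
  (4,5): δ = 116.42°  ·
  (4,6): δ = 76.17°  ·
  (5,6): δ = 139.75°  ·
antipodal pairs: 4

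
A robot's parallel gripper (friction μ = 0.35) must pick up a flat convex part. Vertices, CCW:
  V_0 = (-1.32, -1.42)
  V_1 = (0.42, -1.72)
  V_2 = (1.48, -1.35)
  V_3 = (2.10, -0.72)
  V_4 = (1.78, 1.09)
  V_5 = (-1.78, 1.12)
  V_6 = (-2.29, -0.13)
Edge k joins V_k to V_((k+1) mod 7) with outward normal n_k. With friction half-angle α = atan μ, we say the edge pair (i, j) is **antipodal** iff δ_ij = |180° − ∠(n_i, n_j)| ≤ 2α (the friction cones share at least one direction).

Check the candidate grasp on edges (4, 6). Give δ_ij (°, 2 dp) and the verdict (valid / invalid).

α = atan 0.35 = 19.29°;  2α = 38.58°
edge 4: e_4 = (-3.56, +0.03);  n_4 = (+0.0084, +1.0000)
edge 6: e_6 = (+0.97, -1.29);  n_6 = (-0.7993, -0.6010)
∠(n_4, n_6) = 127.42°
δ = |180° − 127.42°| = 52.58°
52.58° > 2α = 38.58°  →  invalid

δ = 52.58°, invalid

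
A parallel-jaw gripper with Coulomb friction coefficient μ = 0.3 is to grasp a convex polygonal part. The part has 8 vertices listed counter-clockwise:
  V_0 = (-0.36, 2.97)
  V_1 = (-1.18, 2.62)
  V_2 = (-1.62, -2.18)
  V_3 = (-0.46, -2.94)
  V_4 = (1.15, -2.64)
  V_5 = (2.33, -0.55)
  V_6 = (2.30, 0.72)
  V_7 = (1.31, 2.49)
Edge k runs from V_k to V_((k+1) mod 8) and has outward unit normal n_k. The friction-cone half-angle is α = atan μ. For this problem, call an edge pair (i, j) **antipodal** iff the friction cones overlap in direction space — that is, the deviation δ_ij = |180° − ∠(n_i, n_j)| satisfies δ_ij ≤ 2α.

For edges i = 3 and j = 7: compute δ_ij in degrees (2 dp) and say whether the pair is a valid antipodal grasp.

α = atan 0.3 = 16.70°;  2α = 33.40°
edge 3: e_3 = (+1.61, +0.30);  n_3 = (+0.1832, -0.9831)
edge 7: e_7 = (-1.67, +0.48);  n_7 = (+0.2762, +0.9611)
∠(n_3, n_7) = 153.41°
δ = |180° − 153.41°| = 26.59°
26.59° ≤ 2α = 33.40°  →  valid

δ = 26.59°, valid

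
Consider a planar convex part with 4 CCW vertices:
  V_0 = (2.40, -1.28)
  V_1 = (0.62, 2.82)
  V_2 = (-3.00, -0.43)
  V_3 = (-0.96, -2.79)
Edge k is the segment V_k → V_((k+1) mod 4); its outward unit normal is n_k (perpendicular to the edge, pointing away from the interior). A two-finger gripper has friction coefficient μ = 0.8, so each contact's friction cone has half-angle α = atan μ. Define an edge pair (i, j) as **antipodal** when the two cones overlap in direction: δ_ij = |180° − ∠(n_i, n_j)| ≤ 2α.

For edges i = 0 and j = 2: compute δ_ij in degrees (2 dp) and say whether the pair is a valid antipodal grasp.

δ = 17.37°, valid

α = atan 0.8 = 38.66°;  2α = 77.32°
edge 0: e_0 = (-1.78, +4.10);  n_0 = (+0.9173, +0.3982)
edge 2: e_2 = (+2.04, -2.36);  n_2 = (-0.7565, -0.6540)
∠(n_0, n_2) = 162.63°
δ = |180° − 162.63°| = 17.37°
17.37° ≤ 2α = 77.32°  →  valid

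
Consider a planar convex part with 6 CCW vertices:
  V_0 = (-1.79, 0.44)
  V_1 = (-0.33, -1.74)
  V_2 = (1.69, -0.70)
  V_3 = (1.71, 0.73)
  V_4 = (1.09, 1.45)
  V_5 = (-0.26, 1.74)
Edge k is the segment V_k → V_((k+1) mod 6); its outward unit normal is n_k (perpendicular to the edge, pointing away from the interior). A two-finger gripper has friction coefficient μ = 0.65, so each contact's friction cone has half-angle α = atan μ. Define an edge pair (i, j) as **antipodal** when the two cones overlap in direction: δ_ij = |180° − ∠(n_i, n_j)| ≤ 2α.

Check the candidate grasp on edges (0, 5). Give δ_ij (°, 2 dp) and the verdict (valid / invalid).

δ = 96.54°, invalid

α = atan 0.65 = 33.02°;  2α = 66.05°
edge 0: e_0 = (+1.46, -2.18);  n_0 = (-0.8309, -0.5565)
edge 5: e_5 = (-1.53, -1.30);  n_5 = (-0.6475, +0.7621)
∠(n_0, n_5) = 83.46°
δ = |180° − 83.46°| = 96.54°
96.54° > 2α = 66.05°  →  invalid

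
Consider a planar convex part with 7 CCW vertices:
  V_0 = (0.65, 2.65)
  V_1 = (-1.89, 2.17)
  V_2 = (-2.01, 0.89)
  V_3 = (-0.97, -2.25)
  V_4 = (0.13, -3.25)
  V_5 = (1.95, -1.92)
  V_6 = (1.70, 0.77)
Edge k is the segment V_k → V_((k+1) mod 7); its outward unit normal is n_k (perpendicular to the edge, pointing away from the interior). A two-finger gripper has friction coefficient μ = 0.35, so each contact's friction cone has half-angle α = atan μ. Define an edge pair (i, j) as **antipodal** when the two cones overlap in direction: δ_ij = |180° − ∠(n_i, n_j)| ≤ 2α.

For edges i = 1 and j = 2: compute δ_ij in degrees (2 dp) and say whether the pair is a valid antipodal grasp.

α = atan 0.35 = 19.29°;  2α = 38.58°
edge 1: e_1 = (-0.12, -1.28);  n_1 = (-0.9956, +0.0933)
edge 2: e_2 = (+1.04, -3.14);  n_2 = (-0.9493, -0.3144)
∠(n_1, n_2) = 23.68°
δ = |180° − 23.68°| = 156.32°
156.32° > 2α = 38.58°  →  invalid

δ = 156.32°, invalid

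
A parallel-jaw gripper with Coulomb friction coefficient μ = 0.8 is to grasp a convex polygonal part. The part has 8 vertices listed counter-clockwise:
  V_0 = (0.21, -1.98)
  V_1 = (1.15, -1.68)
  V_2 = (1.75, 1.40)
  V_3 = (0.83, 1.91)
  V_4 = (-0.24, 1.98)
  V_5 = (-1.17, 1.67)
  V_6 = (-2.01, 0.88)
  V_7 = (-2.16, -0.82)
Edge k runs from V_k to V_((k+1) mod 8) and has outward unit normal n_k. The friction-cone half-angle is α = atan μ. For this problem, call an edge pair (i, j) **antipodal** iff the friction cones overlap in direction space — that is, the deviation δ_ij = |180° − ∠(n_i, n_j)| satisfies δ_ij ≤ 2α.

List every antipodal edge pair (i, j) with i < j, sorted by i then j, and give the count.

count = 14; pairs: (0,2), (0,3), (0,4), (0,5), (0,6), (1,4), (1,5), (1,6), (1,7), (2,6), (2,7), (3,7), (4,7), (5,7)

α = atan 0.8 = 38.66°;  2α = 77.32°
n_0 = (+0.3040, -0.9527)
n_1 = (+0.9815, -0.1912)
n_2 = (+0.4848, +0.8746)
n_3 = (+0.0653, +0.9979)
n_4 = (-0.3162, +0.9487)
n_5 = (-0.6851, +0.7285)
n_6 = (-0.9961, +0.0879)
n_7 = (-0.4396, -0.8982)
  (0,1): δ = 118.72°  ·
  (0,2): δ = 46.70°  ✓
  (0,3): δ = 21.44°  ✓
  (0,4): δ = 0.73°  ✓
  (0,5): δ = 25.54°  ✓
  (0,6): δ = 67.26°  ✓
  (0,7): δ = 136.22°  ·
  (1,2): δ = 107.98°  ·
  (1,3): δ = 82.72°  ·
  (1,4): δ = 60.54°  ✓
  (1,5): δ = 35.73°  ✓
  (1,6): δ = 5.98°  ✓
  (1,7): δ = 74.94°  ✓
  (2,3): δ = 154.74°  ·
  (2,4): δ = 132.56°  ·
  (2,5): δ = 107.76°  ·
  (2,6): δ = 66.04°  ✓
  (2,7): δ = 2.92°  ✓
  (3,4): δ = 157.82°  ·
  (3,5): δ = 133.01°  ·
  (3,6): δ = 91.30°  ·
  (3,7): δ = 22.34°  ✓
  (4,5): δ = 155.19°  ·
  (4,6): δ = 113.48°  ·
  (4,7): δ = 44.51°  ✓
  (5,6): δ = 138.29°  ·
  (5,7): δ = 69.32°  ✓
  (6,7): δ = 111.04°  ·
antipodal pairs: 14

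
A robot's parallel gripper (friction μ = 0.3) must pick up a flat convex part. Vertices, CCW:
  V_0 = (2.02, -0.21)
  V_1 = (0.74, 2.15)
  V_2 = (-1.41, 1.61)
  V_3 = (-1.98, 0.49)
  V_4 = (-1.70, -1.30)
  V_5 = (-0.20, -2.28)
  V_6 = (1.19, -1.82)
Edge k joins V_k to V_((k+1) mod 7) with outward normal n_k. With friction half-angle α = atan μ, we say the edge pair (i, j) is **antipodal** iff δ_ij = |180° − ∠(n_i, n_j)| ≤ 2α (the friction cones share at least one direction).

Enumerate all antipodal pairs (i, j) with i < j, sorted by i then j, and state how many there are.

α = atan 0.3 = 16.70°;  2α = 33.40°
n_0 = (+0.8790, +0.4768)
n_1 = (-0.2436, +0.9699)
n_2 = (-0.8912, +0.4536)
n_3 = (-0.9880, -0.1545)
n_4 = (-0.5469, -0.8372)
n_5 = (+0.3142, -0.9494)
n_6 = (+0.8888, -0.4582)
  (0,1): δ = 104.38°  ·
  (0,2): δ = 55.45°  ·
  (0,3): δ = 19.58°  ✓
  (0,4): δ = 28.37°  ✓
  (0,5): δ = 79.84°  ·
  (0,6): δ = 124.25°  ·
  (1,2): δ = 131.07°  ·
  (1,3): δ = 95.21°  ·
  (1,4): δ = 47.26°  ·
  (1,5): δ = 4.21°  ✓
  (1,6): δ = 48.63°  ·
  (2,3): δ = 144.14°  ·
  (2,4): δ = 96.19°  ·
  (2,5): δ = 44.72°  ·
  (2,6): δ = 0.30°  ✓
  (3,4): δ = 132.05°  ·
  (3,5): δ = 80.58°  ·
  (3,6): δ = 36.16°  ·
  (4,5): δ = 128.53°  ·
  (4,6): δ = 84.11°  ·
  (5,6): δ = 135.58°  ·
antipodal pairs: 4

count = 4; pairs: (0,3), (0,4), (1,5), (2,6)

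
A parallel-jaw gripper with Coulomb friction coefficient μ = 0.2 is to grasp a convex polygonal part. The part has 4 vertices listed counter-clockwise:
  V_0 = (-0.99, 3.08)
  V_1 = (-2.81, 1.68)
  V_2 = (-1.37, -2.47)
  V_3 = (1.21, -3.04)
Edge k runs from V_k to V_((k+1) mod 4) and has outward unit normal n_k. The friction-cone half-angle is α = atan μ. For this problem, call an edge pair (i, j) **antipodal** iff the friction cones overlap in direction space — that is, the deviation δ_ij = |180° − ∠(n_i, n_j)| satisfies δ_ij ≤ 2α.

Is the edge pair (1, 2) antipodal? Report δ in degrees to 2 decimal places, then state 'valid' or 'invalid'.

δ = 121.59°, invalid

α = atan 0.2 = 11.31°;  2α = 22.62°
edge 1: e_1 = (+1.44, -4.15);  n_1 = (-0.9447, -0.3278)
edge 2: e_2 = (+2.58, -0.57);  n_2 = (-0.2157, -0.9765)
∠(n_1, n_2) = 58.41°
δ = |180° − 58.41°| = 121.59°
121.59° > 2α = 22.62°  →  invalid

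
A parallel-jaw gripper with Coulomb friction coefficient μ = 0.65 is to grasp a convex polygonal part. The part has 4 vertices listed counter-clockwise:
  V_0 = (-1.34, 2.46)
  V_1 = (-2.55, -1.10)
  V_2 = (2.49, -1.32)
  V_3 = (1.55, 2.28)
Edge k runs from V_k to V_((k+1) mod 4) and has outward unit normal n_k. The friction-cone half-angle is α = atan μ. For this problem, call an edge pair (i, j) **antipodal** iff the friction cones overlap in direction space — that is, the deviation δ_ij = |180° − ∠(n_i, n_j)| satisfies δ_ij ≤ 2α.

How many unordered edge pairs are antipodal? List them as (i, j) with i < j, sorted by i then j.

α = atan 0.65 = 33.02°;  2α = 66.05°
n_0 = (-0.9468, +0.3218)
n_1 = (-0.0436, -0.9990)
n_2 = (+0.9676, +0.2526)
n_3 = (+0.0622, +0.9981)
  (0,1): δ = 73.73°  ·
  (0,2): δ = 33.41°  ✓
  (0,3): δ = 105.21°  ·
  (1,2): δ = 72.87°  ·
  (1,3): δ = 1.06°  ✓
  (2,3): δ = 108.20°  ·
antipodal pairs: 2

count = 2; pairs: (0,2), (1,3)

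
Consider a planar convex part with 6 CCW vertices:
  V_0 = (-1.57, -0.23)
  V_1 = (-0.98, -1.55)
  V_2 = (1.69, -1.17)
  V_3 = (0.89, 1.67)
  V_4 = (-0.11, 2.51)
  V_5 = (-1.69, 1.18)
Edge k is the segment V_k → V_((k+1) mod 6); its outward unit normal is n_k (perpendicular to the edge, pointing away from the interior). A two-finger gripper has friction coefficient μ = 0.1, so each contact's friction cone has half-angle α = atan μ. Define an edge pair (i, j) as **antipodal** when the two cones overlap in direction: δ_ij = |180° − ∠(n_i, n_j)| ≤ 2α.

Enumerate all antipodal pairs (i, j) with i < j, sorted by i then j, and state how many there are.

count = 2; pairs: (0,2), (2,5)

α = atan 0.1 = 5.71°;  2α = 11.42°
n_0 = (-0.9130, -0.4081)
n_1 = (+0.1409, -0.9900)
n_2 = (+0.9625, +0.2711)
n_3 = (+0.6432, +0.7657)
n_4 = (-0.6440, +0.7650)
n_5 = (-0.9964, -0.0848)
  (0,1): δ = 105.98°  ·
  (0,2): δ = 8.35°  ✓
  (0,3): δ = 25.89°  ·
  (0,4): δ = 106.01°  ·
  (0,5): δ = 160.78°  ·
  (1,2): δ = 82.37°  ·
  (1,3): δ = 48.13°  ·
  (1,4): δ = 31.99°  ·
  (1,5): δ = 86.76°  ·
  (2,3): δ = 145.76°  ·
  (2,4): δ = 65.64°  ·
  (2,5): δ = 10.87°  ✓
  (3,4): δ = 99.88°  ·
  (3,5): δ = 45.11°  ·
  (4,5): δ = 125.23°  ·
antipodal pairs: 2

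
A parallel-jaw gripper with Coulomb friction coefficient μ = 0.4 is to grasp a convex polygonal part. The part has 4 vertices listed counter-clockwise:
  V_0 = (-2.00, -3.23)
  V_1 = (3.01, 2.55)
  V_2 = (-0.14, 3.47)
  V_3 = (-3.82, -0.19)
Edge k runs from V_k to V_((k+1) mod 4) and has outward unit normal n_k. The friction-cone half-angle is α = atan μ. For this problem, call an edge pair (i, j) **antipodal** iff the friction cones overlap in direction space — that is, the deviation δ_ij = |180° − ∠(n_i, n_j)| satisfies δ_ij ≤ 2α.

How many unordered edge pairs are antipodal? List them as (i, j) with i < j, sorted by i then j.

α = atan 0.4 = 21.80°;  2α = 43.60°
n_0 = (+0.7556, -0.6550)
n_1 = (+0.2804, +0.9599)
n_2 = (-0.7052, +0.7090)
n_3 = (-0.8580, -0.5137)
  (0,1): δ = 65.36°  ·
  (0,2): δ = 4.24°  ✓
  (0,3): δ = 71.83°  ·
  (1,2): δ = 118.87°  ·
  (1,3): δ = 42.81°  ✓
  (2,3): δ = 103.94°  ·
antipodal pairs: 2

count = 2; pairs: (0,2), (1,3)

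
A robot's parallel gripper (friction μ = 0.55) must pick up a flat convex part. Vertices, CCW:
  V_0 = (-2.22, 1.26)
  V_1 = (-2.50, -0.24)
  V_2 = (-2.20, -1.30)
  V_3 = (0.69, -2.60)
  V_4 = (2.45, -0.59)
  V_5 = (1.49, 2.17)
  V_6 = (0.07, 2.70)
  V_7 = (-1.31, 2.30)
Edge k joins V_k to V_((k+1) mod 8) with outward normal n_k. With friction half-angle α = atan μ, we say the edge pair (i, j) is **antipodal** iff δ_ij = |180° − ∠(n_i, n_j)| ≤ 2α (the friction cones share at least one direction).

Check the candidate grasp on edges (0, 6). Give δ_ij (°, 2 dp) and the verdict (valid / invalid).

δ = 116.74°, invalid

α = atan 0.55 = 28.81°;  2α = 57.62°
edge 0: e_0 = (-0.28, -1.50);  n_0 = (-0.9830, +0.1835)
edge 6: e_6 = (-1.38, -0.40);  n_6 = (-0.2784, +0.9605)
∠(n_0, n_6) = 63.26°
δ = |180° − 63.26°| = 116.74°
116.74° > 2α = 57.62°  →  invalid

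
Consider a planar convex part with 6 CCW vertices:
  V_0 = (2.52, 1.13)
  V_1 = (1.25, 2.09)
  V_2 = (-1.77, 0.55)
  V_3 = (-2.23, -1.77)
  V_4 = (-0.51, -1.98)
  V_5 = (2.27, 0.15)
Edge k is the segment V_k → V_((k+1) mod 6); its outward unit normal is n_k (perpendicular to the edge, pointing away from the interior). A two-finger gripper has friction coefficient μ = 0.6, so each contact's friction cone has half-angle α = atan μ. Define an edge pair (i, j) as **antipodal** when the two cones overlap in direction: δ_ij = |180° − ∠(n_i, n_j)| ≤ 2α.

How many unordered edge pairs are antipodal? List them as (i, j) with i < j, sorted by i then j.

count = 6; pairs: (0,3), (1,3), (1,4), (1,5), (2,4), (2,5)

α = atan 0.6 = 30.96°;  2α = 61.93°
n_0 = (+0.6030, +0.7977)
n_1 = (-0.4543, +0.8909)
n_2 = (-0.9809, +0.1945)
n_3 = (-0.1212, -0.9926)
n_4 = (+0.6082, -0.7938)
n_5 = (+0.9690, -0.2472)
  (0,1): δ = 115.90°  ·
  (0,2): δ = 64.13°  ·
  (0,3): δ = 30.12°  ✓
  (0,4): δ = 74.54°  ·
  (0,5): δ = 112.77°  ·
  (1,2): δ = 128.23°  ·
  (1,3): δ = 33.98°  ✓
  (1,4): δ = 10.44°  ✓
  (1,5): δ = 48.67°  ✓
  (2,3): δ = 85.75°  ·
  (2,4): δ = 41.33°  ✓
  (2,5): δ = 3.10°  ✓
  (3,4): δ = 135.58°  ·
  (3,5): δ = 97.35°  ·
  (4,5): δ = 141.77°  ·
antipodal pairs: 6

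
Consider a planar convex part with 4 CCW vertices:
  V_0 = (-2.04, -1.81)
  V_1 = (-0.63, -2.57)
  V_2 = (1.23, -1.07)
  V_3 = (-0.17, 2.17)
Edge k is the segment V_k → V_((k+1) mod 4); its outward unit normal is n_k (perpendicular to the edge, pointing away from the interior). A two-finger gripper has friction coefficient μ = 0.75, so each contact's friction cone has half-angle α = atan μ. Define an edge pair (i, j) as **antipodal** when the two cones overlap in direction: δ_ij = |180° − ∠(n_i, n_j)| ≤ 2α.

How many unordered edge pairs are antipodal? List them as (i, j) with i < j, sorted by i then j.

count = 3; pairs: (0,2), (1,3), (2,3)

α = atan 0.75 = 36.87°;  2α = 73.74°
n_0 = (-0.4745, -0.8803)
n_1 = (+0.6278, -0.7784)
n_2 = (+0.9180, +0.3967)
n_3 = (-0.9051, +0.4252)
  (0,1): δ = 112.79°  ·
  (0,2): δ = 38.31°  ✓
  (0,3): δ = 93.16°  ·
  (1,2): δ = 105.52°  ·
  (1,3): δ = 25.95°  ✓
  (2,3): δ = 48.54°  ✓
antipodal pairs: 3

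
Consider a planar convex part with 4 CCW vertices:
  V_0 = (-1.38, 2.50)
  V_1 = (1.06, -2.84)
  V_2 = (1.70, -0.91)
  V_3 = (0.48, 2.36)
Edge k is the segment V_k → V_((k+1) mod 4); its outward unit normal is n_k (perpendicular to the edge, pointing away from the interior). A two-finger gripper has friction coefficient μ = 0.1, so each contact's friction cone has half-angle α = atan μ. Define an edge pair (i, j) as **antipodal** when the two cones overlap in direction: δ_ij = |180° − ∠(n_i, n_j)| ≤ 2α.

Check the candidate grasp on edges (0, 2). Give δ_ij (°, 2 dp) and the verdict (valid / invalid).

δ = 4.10°, valid

α = atan 0.1 = 5.71°;  2α = 11.42°
edge 0: e_0 = (+2.44, -5.34);  n_0 = (-0.9095, -0.4156)
edge 2: e_2 = (-1.22, +3.27);  n_2 = (+0.9369, +0.3496)
∠(n_0, n_2) = 175.90°
δ = |180° − 175.90°| = 4.10°
4.10° ≤ 2α = 11.42°  →  valid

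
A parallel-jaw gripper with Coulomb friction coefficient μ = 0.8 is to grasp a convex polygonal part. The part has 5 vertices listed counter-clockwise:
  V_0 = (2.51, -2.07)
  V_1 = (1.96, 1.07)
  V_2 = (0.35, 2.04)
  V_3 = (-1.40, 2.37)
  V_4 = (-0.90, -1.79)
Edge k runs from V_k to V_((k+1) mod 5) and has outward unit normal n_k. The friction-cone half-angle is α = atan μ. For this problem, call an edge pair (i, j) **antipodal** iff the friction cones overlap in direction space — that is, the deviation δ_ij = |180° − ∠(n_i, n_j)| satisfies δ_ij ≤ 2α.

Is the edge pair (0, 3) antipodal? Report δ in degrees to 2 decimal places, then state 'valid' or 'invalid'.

δ = 3.08°, valid

α = atan 0.8 = 38.66°;  2α = 77.32°
edge 0: e_0 = (-0.55, +3.14);  n_0 = (+0.9850, +0.1725)
edge 3: e_3 = (+0.50, -4.16);  n_3 = (-0.9929, -0.1193)
∠(n_0, n_3) = 176.92°
δ = |180° − 176.92°| = 3.08°
3.08° ≤ 2α = 77.32°  →  valid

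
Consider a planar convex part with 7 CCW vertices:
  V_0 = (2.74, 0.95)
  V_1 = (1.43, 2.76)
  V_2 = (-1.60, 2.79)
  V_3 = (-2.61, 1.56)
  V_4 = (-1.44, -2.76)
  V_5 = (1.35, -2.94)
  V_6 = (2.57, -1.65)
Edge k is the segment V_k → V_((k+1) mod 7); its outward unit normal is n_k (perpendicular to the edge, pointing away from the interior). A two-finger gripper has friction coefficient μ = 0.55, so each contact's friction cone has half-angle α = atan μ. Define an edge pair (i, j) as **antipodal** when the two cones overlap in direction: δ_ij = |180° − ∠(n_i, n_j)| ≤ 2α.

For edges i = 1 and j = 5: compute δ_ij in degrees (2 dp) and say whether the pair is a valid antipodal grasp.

α = atan 0.55 = 28.81°;  2α = 57.62°
edge 1: e_1 = (-3.03, +0.03);  n_1 = (+0.0099, +1.0000)
edge 5: e_5 = (+1.22, +1.29);  n_5 = (+0.7265, -0.6871)
∠(n_1, n_5) = 132.84°
δ = |180° − 132.84°| = 47.16°
47.16° ≤ 2α = 57.62°  →  valid

δ = 47.16°, valid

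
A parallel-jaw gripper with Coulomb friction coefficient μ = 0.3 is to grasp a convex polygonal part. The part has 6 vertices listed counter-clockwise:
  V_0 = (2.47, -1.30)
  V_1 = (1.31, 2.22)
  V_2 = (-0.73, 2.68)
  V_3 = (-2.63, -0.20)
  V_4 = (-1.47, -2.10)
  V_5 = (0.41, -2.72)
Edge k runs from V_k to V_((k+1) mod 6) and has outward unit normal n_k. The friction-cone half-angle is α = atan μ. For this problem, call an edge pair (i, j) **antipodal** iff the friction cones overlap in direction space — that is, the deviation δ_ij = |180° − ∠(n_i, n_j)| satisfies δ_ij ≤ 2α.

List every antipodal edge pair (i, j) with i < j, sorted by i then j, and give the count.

count = 3; pairs: (0,3), (1,4), (2,5)

α = atan 0.3 = 16.70°;  2α = 33.40°
n_0 = (+0.9498, +0.3130)
n_1 = (+0.2200, +0.9755)
n_2 = (-0.8347, +0.5507)
n_3 = (-0.8535, -0.5211)
n_4 = (-0.3132, -0.9497)
n_5 = (+0.5675, -0.8233)
  (0,1): δ = 120.95°  ·
  (0,2): δ = 51.65°  ·
  (0,3): δ = 13.17°  ✓
  (0,4): δ = 53.51°  ·
  (0,5): δ = 106.34°  ·
  (1,2): δ = 110.71°  ·
  (1,3): δ = 45.89°  ·
  (1,4): δ = 5.54°  ✓
  (1,5): δ = 47.29°  ·
  (2,3): δ = 115.18°  ·
  (2,4): δ = 74.84°  ·
  (2,5): δ = 22.01°  ✓
  (3,4): δ = 139.66°  ·
  (3,5): δ = 86.83°  ·
  (4,5): δ = 127.17°  ·
antipodal pairs: 3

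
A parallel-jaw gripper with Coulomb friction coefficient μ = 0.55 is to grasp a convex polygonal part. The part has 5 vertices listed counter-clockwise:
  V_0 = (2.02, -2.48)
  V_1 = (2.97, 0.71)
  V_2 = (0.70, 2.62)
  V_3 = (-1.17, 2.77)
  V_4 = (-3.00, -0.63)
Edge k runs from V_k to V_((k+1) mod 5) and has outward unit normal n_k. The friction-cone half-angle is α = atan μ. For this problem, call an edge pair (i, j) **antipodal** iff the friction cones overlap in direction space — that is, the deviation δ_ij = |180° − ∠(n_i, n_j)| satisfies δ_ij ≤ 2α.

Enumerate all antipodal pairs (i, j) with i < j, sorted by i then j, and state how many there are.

count = 3; pairs: (0,3), (1,4), (2,4)

α = atan 0.55 = 28.81°;  2α = 57.62°
n_0 = (+0.9584, -0.2854)
n_1 = (+0.6438, +0.7652)
n_2 = (+0.0800, +0.9968)
n_3 = (-0.8806, +0.4739)
n_4 = (-0.3458, -0.9383)
  (0,1): δ = 113.49°  ·
  (0,2): δ = 78.00°  ·
  (0,3): δ = 11.71°  ✓
  (0,4): δ = 86.35°  ·
  (1,2): δ = 144.51°  ·
  (1,3): δ = 78.21°  ·
  (1,4): δ = 19.85°  ✓
  (2,3): δ = 113.70°  ·
  (2,4): δ = 15.64°  ✓
  (3,4): δ = 81.94°  ·
antipodal pairs: 3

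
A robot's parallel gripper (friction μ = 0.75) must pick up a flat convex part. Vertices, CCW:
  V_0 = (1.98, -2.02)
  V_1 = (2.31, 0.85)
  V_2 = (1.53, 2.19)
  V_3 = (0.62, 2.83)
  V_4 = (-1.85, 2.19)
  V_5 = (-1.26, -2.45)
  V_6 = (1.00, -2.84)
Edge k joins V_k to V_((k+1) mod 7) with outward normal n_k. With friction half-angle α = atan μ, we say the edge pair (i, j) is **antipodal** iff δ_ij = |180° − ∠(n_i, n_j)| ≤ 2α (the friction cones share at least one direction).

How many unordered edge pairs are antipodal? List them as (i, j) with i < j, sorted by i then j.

count = 9; pairs: (0,3), (0,4), (1,4), (1,5), (2,4), (2,5), (3,5), (3,6), (4,6)

α = atan 0.75 = 36.87°;  2α = 73.74°
n_0 = (+0.9935, -0.1142)
n_1 = (+0.8642, +0.5031)
n_2 = (+0.5753, +0.8180)
n_3 = (-0.2508, +0.9680)
n_4 = (-0.9920, -0.1261)
n_5 = (-0.1701, -0.9854)
n_6 = (+0.6417, -0.7669)
  (0,1): δ = 143.24°  ·
  (0,2): δ = 118.56°  ·
  (0,3): δ = 68.91°  ✓
  (0,4): δ = 13.81°  ✓
  (0,5): δ = 86.77°  ·
  (0,6): δ = 136.48°  ·
  (1,2): δ = 155.32°  ·
  (1,3): δ = 105.68°  ·
  (1,4): δ = 22.96°  ✓
  (1,5): δ = 50.01°  ✓
  (1,6): δ = 99.72°  ·
  (2,3): δ = 130.36°  ·
  (2,4): δ = 47.63°  ✓
  (2,5): δ = 25.33°  ✓
  (2,6): δ = 75.04°  ·
  (3,4): δ = 97.28°  ·
  (3,5): δ = 24.32°  ✓
  (3,6): δ = 25.39°  ✓
  (4,5): δ = 107.04°  ·
  (4,6): δ = 57.33°  ✓
  (5,6): δ = 130.29°  ·
antipodal pairs: 9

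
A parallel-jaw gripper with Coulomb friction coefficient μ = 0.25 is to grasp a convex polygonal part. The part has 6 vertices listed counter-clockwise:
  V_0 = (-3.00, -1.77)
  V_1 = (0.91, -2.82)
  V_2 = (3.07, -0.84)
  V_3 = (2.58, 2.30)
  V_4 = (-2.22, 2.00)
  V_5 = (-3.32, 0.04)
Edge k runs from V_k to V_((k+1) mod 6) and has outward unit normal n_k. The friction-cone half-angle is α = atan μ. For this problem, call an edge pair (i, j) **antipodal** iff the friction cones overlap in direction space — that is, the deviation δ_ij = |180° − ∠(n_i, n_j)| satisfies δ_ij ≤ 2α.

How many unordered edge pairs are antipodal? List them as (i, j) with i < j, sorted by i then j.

α = atan 0.25 = 14.04°;  2α = 28.07°
n_0 = (-0.2594, -0.9658)
n_1 = (+0.6757, -0.7372)
n_2 = (+0.9880, +0.1542)
n_3 = (-0.0624, +0.9981)
n_4 = (-0.8721, +0.4894)
n_5 = (-0.9847, -0.1741)
  (0,1): δ = 122.46°  ·
  (0,2): δ = 66.10°  ·
  (0,3): δ = 18.61°  ✓
  (0,4): δ = 75.73°  ·
  (0,5): δ = 115.06°  ·
  (1,2): δ = 123.64°  ·
  (1,3): δ = 38.93°  ·
  (1,4): δ = 18.19°  ✓
  (1,5): δ = 57.52°  ·
  (2,3): δ = 95.29°  ·
  (2,4): δ = 38.17°  ·
  (2,5): δ = 1.16°  ✓
  (3,4): δ = 122.88°  ·
  (3,5): δ = 83.55°  ·
  (4,5): δ = 140.67°  ·
antipodal pairs: 3

count = 3; pairs: (0,3), (1,4), (2,5)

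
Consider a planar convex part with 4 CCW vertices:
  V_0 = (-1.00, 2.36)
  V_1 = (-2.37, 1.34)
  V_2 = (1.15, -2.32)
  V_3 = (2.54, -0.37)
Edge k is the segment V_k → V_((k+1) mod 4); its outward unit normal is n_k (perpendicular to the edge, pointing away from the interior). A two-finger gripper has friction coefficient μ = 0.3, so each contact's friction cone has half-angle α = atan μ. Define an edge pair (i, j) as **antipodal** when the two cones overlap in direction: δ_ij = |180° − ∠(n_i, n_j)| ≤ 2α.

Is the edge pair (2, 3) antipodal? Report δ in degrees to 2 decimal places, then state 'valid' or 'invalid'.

α = atan 0.3 = 16.70°;  2α = 33.40°
edge 2: e_2 = (+1.39, +1.95);  n_2 = (+0.8143, -0.5804)
edge 3: e_3 = (-3.54, +2.73);  n_3 = (+0.6107, +0.7919)
∠(n_2, n_3) = 87.84°
δ = |180° − 87.84°| = 92.16°
92.16° > 2α = 33.40°  →  invalid

δ = 92.16°, invalid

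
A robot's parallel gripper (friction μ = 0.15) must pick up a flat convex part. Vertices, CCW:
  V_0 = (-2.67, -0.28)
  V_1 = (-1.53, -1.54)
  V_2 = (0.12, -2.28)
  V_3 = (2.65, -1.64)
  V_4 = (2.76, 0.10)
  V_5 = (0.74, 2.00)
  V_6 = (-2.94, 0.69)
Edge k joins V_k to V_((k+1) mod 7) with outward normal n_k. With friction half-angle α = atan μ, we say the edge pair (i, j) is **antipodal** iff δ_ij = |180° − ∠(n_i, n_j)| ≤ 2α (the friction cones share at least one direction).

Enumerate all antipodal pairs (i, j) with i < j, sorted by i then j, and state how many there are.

count = 2; pairs: (0,4), (2,5)

α = atan 0.15 = 8.53°;  2α = 17.06°
n_0 = (-0.7415, -0.6709)
n_1 = (-0.4092, -0.9124)
n_2 = (+0.2452, -0.9695)
n_3 = (+0.9980, -0.0631)
n_4 = (+0.6851, +0.7284)
n_5 = (-0.3354, +0.9421)
n_6 = (-0.9634, -0.2682)
  (0,1): δ = 156.29°  ·
  (0,2): δ = 117.94°  ·
  (0,3): δ = 45.75°  ·
  (0,4): δ = 4.62°  ✓
  (0,5): δ = 67.46°  ·
  (0,6): δ = 153.42°  ·
  (1,2): δ = 141.65°  ·
  (1,3): δ = 69.46°  ·
  (1,4): δ = 19.09°  ·
  (1,5): δ = 43.75°  ·
  (1,6): δ = 129.71°  ·
  (2,3): δ = 107.81°  ·
  (2,4): δ = 57.44°  ·
  (2,5): δ = 5.40°  ✓
  (2,6): δ = 91.36°  ·
  (3,4): δ = 129.63°  ·
  (3,5): δ = 66.79°  ·
  (3,6): δ = 19.17°  ·
  (4,5): δ = 117.16°  ·
  (4,6): δ = 31.20°  ·
  (5,6): δ = 94.04°  ·
antipodal pairs: 2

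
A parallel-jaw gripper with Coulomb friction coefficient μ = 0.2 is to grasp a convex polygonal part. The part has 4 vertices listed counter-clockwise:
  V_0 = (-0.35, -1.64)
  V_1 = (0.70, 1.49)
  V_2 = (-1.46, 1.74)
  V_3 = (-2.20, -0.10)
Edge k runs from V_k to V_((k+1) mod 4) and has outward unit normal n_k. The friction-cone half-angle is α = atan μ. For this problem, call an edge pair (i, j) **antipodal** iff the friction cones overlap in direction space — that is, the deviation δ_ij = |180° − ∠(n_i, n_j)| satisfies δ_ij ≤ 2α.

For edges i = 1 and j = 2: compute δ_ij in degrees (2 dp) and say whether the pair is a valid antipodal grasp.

δ = 105.31°, invalid

α = atan 0.2 = 11.31°;  2α = 22.62°
edge 1: e_1 = (-2.16, +0.25);  n_1 = (+0.1150, +0.9934)
edge 2: e_2 = (-0.74, -1.84);  n_2 = (-0.9278, +0.3731)
∠(n_1, n_2) = 74.69°
δ = |180° − 74.69°| = 105.31°
105.31° > 2α = 22.62°  →  invalid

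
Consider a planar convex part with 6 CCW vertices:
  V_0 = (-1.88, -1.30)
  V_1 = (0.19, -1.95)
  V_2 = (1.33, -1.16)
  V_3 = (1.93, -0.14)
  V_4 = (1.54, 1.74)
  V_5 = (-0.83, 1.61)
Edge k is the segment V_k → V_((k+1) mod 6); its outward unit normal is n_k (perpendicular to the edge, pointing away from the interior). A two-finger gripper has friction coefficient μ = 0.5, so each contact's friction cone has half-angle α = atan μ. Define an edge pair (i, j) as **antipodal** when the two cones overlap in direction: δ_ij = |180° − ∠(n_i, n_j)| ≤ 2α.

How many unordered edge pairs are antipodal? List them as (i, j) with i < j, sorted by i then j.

α = atan 0.5 = 26.57°;  2α = 53.13°
n_0 = (-0.2996, -0.9541)
n_1 = (+0.5696, -0.8219)
n_2 = (+0.8619, -0.5070)
n_3 = (+0.9792, +0.2031)
n_4 = (-0.0548, +0.9985)
n_5 = (-0.9406, +0.3394)
  (0,1): δ = 127.85°  ·
  (0,2): δ = 103.03°  ·
  (0,3): δ = 60.85°  ·
  (0,4): δ = 20.57°  ✓
  (0,5): δ = 87.59°  ·
  (1,2): δ = 155.19°  ·
  (1,3): δ = 113.00°  ·
  (1,4): δ = 31.58°  ✓
  (1,5): δ = 35.44°  ✓
  (2,3): δ = 137.81°  ·
  (2,4): δ = 56.39°  ·
  (2,5): δ = 10.62°  ✓
  (3,4): δ = 98.58°  ·
  (3,5): δ = 31.56°  ✓
  (4,5): δ = 112.98°  ·
antipodal pairs: 5

count = 5; pairs: (0,4), (1,4), (1,5), (2,5), (3,5)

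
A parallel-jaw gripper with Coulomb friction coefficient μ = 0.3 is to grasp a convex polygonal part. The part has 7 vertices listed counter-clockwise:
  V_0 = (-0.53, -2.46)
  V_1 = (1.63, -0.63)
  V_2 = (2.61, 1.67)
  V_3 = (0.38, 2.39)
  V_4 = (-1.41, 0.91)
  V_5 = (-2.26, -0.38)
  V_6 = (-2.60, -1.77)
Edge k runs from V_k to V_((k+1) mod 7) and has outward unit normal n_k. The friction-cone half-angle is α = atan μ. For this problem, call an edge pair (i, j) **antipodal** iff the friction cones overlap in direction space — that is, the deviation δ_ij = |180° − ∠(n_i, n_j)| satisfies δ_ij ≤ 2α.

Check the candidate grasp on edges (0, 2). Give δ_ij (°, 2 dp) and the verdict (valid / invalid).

δ = 58.17°, invalid

α = atan 0.3 = 16.70°;  2α = 33.40°
edge 0: e_0 = (+2.16, +1.83);  n_0 = (+0.6464, -0.7630)
edge 2: e_2 = (-2.23, +0.72);  n_2 = (+0.3073, +0.9516)
∠(n_0, n_2) = 121.83°
δ = |180° − 121.83°| = 58.17°
58.17° > 2α = 33.40°  →  invalid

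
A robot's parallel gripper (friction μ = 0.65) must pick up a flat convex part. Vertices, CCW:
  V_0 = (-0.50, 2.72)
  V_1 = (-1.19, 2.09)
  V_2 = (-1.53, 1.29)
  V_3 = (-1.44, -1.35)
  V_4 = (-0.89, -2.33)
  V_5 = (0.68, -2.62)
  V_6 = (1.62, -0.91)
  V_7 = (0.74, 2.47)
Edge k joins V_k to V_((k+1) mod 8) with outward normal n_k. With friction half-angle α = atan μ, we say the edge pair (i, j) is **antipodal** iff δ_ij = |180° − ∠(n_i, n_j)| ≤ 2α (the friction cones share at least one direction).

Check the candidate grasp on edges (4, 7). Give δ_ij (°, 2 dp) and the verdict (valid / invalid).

δ = 0.93°, valid

α = atan 0.65 = 33.02°;  2α = 66.05°
edge 4: e_4 = (+1.57, -0.29);  n_4 = (-0.1816, -0.9834)
edge 7: e_7 = (-1.24, +0.25);  n_7 = (+0.1976, +0.9803)
∠(n_4, n_7) = 179.07°
δ = |180° − 179.07°| = 0.93°
0.93° ≤ 2α = 66.05°  →  valid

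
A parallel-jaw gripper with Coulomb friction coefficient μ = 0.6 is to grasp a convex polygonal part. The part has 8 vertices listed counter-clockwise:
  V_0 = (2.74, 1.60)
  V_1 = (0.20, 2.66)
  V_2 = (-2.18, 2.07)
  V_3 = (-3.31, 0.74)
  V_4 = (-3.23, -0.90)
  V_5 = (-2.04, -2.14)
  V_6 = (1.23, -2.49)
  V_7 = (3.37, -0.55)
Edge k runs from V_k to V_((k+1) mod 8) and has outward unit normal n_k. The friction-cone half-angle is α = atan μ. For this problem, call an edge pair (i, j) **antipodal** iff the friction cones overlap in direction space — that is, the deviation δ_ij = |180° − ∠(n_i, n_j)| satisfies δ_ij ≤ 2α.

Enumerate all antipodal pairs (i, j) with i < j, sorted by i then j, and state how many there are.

α = atan 0.6 = 30.96°;  2α = 61.93°
n_0 = (+0.3851, +0.9229)
n_1 = (-0.2406, +0.9706)
n_2 = (-0.7621, +0.6475)
n_3 = (-0.9988, -0.0487)
n_4 = (-0.7215, -0.6924)
n_5 = (-0.1064, -0.9943)
n_6 = (+0.6716, -0.7409)
n_7 = (+0.9596, +0.2812)
  (0,1): δ = 143.43°  ·
  (0,2): δ = 107.70°  ·
  (0,3): δ = 64.56°  ·
  (0,4): δ = 23.53°  ✓
  (0,5): δ = 16.54°  ✓
  (0,6): δ = 64.85°  ·
  (0,7): δ = 128.98°  ·
  (1,2): δ = 144.27°  ·
  (1,3): δ = 101.13°  ·
  (1,4): δ = 60.10°  ✓
  (1,5): δ = 20.03°  ✓
  (1,6): δ = 28.27°  ✓
  (1,7): δ = 92.41°  ·
  (2,3): δ = 136.86°  ·
  (2,4): δ = 95.83°  ·
  (2,5): δ = 55.76°  ✓
  (2,6): δ = 7.45°  ✓
  (2,7): δ = 56.68°  ✓
  (3,4): δ = 138.97°  ·
  (3,5): δ = 98.90°  ·
  (3,6): δ = 50.60°  ✓
  (3,7): δ = 13.54°  ✓
  (4,5): δ = 139.93°  ·
  (4,6): δ = 91.63°  ·
  (4,7): δ = 27.49°  ✓
  (5,6): δ = 131.70°  ·
  (5,7): δ = 67.56°  ·
  (6,7): δ = 115.86°  ·
antipodal pairs: 11

count = 11; pairs: (0,4), (0,5), (1,4), (1,5), (1,6), (2,5), (2,6), (2,7), (3,6), (3,7), (4,7)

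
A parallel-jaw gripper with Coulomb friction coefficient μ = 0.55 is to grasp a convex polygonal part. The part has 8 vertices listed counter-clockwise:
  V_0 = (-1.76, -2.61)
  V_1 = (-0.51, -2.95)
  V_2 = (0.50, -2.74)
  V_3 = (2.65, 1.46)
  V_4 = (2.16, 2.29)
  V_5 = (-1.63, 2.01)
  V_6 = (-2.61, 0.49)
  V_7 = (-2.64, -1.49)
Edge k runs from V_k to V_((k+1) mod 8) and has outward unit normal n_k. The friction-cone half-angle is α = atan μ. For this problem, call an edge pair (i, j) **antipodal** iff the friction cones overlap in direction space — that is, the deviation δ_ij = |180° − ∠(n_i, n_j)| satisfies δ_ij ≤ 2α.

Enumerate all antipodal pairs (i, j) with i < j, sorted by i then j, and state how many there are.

α = atan 0.55 = 28.81°;  2α = 57.62°
n_0 = (-0.2625, -0.9649)
n_1 = (+0.2036, -0.9791)
n_2 = (+0.8901, -0.4557)
n_3 = (+0.8611, +0.5084)
n_4 = (-0.0737, +0.9973)
n_5 = (-0.8405, +0.5419)
n_6 = (-0.9999, +0.0151)
n_7 = (-0.7863, -0.6178)
  (0,1): δ = 153.04°  ·
  (0,2): δ = 101.89°  ·
  (0,3): δ = 44.23°  ✓
  (0,4): δ = 19.44°  ✓
  (0,5): δ = 72.40°  ·
  (0,6): δ = 104.35°  ·
  (0,7): δ = 143.37°  ·
  (1,2): δ = 128.85°  ·
  (1,3): δ = 71.19°  ·
  (1,4): δ = 7.52°  ✓
  (1,5): δ = 45.44°  ✓
  (1,6): δ = 77.39°  ·
  (1,7): δ = 116.41°  ·
  (2,3): δ = 122.34°  ·
  (2,4): δ = 58.67°  ·
  (2,5): δ = 5.70°  ✓
  (2,6): δ = 26.24°  ✓
  (2,7): δ = 65.27°  ·
  (3,4): δ = 116.33°  ·
  (3,5): δ = 63.37°  ·
  (3,6): δ = 31.42°  ✓
  (3,7): δ = 7.60°  ✓
  (4,5): δ = 127.04°  ·
  (4,6): δ = 95.09°  ·
  (4,7): δ = 56.07°  ✓
  (5,6): δ = 148.06°  ·
  (5,7): δ = 109.03°  ·
  (6,7): δ = 140.97°  ·
antipodal pairs: 9

count = 9; pairs: (0,3), (0,4), (1,4), (1,5), (2,5), (2,6), (3,6), (3,7), (4,7)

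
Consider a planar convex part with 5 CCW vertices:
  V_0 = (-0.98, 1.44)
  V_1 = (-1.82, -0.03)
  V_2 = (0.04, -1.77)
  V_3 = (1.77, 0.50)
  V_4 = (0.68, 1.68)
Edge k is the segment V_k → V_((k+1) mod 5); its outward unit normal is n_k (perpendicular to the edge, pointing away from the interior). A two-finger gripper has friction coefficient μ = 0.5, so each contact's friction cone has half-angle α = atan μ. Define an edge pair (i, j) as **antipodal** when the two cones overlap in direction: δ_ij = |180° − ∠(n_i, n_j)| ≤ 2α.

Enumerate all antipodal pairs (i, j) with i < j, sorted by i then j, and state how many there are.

count = 4; pairs: (0,2), (1,3), (1,4), (2,4)

α = atan 0.5 = 26.57°;  2α = 53.13°
n_0 = (-0.8682, +0.4961)
n_1 = (-0.6832, -0.7303)
n_2 = (+0.7954, -0.6061)
n_3 = (+0.7346, +0.6785)
n_4 = (-0.1431, +0.9897)
  (0,1): δ = 103.35°  ·
  (0,2): δ = 7.57°  ✓
  (0,3): δ = 72.47°  ·
  (0,4): δ = 127.97°  ·
  (1,2): δ = 84.22°  ·
  (1,3): δ = 4.18°  ✓
  (1,4): δ = 51.32°  ✓
  (2,3): δ = 99.96°  ·
  (2,4): δ = 44.46°  ✓
  (3,4): δ = 124.50°  ·
antipodal pairs: 4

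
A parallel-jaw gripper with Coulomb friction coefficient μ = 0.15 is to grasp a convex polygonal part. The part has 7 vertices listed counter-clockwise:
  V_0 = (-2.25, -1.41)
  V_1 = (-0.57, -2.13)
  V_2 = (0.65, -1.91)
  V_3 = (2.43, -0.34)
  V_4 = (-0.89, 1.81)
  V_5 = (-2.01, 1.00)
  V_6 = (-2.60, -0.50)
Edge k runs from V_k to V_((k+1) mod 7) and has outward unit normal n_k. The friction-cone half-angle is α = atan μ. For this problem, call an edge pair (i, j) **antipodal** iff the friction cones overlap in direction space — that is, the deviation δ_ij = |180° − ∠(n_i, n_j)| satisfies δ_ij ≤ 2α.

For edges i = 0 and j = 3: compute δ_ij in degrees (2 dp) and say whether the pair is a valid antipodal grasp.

δ = 9.73°, valid

α = atan 0.15 = 8.53°;  2α = 17.06°
edge 0: e_0 = (+1.68, -0.72);  n_0 = (-0.3939, -0.9191)
edge 3: e_3 = (-3.32, +2.15);  n_3 = (+0.5436, +0.8394)
∠(n_0, n_3) = 170.27°
δ = |180° − 170.27°| = 9.73°
9.73° ≤ 2α = 17.06°  →  valid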